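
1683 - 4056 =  - 2373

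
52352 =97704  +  -45352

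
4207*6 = 25242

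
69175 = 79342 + -10167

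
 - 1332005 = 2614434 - 3946439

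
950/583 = 950/583 =1.63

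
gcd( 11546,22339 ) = 251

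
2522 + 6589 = 9111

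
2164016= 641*3376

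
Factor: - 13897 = - 13^1*1069^1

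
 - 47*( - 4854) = 228138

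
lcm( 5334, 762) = 5334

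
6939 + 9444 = 16383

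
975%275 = 150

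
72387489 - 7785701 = 64601788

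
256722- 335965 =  - 79243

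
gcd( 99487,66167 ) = 1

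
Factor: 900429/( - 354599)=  - 3^1 * 7^( - 1 )*19^1*179^( - 1)*283^(-1)*15797^1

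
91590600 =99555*920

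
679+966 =1645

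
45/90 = 1/2 = 0.50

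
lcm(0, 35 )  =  0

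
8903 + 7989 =16892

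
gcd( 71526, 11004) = 5502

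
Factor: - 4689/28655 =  - 9/55 = - 3^2*5^(-1)*11^(-1)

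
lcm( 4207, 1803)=12621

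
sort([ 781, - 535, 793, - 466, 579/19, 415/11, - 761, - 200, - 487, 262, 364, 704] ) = [ - 761, - 535, - 487,-466, - 200, 579/19, 415/11, 262, 364,704, 781,793]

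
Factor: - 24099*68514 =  - 2^1*3^2 * 19^1 * 29^1 * 277^1 *601^1 = - 1651118886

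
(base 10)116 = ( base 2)1110100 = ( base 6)312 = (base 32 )3K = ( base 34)3E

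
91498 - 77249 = 14249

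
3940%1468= 1004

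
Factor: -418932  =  -2^2*3^5*431^1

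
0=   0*1314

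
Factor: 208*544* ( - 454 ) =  - 51371008 = - 2^10*13^1*17^1 * 227^1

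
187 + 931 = 1118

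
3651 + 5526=9177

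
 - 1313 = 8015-9328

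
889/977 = 889/977 = 0.91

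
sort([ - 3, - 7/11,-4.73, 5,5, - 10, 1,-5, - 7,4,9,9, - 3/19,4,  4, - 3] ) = [ - 10, - 7, - 5, - 4.73,- 3,-3, - 7/11,  -  3/19, 1,4,4,4,5,5,9, 9] 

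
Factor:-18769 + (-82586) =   -  3^1*5^1*29^1*233^1 = -  101355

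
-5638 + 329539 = 323901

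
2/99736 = 1/49868=0.00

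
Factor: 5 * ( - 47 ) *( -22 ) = 2^1*5^1*11^1*47^1 = 5170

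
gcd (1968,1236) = 12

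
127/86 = 127/86= 1.48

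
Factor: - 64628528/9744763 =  -2^4*7^( - 1)*23^1 *193^( - 1) * 7213^(-1)*175621^1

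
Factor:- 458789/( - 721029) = 3^(-1 ) * 31^(  -  1)*7753^(  -  1)*458789^1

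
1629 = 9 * 181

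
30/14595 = 2/973 = 0.00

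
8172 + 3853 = 12025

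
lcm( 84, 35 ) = 420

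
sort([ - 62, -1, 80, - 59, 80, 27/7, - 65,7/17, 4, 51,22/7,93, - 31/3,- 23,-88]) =[ - 88, - 65,- 62, - 59, - 23,-31/3,-1, 7/17, 22/7, 27/7, 4, 51,80,80, 93 ]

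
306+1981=2287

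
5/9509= 5/9509=0.00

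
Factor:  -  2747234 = -2^1 * 7^2 * 17^2*97^1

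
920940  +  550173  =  1471113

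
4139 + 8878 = 13017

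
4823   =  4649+174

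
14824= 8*1853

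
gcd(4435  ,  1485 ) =5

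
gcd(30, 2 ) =2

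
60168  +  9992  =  70160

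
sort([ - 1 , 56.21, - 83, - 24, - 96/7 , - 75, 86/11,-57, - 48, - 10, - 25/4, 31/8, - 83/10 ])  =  [ - 83,  -  75, - 57, - 48,-24, - 96/7  , - 10, - 83/10, - 25/4,-1,31/8, 86/11 , 56.21 ]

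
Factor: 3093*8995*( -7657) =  - 3^1*5^1*7^1*13^1*19^1*31^1*257^1 * 1031^1 = -213029493495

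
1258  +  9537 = 10795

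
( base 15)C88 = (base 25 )4d3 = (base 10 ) 2828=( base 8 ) 5414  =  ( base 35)2as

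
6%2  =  0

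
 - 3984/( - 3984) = 1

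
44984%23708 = 21276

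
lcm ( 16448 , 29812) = 476992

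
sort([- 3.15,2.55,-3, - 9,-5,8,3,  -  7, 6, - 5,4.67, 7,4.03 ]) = [-9, - 7, - 5,-5, - 3.15, -3,2.55 , 3,4.03, 4.67, 6 , 7, 8] 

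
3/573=1/191=0.01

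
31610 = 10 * 3161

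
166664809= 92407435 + 74257374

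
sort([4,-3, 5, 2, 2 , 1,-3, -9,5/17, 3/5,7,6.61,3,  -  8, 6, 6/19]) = [ - 9, - 8, - 3, - 3,5/17, 6/19, 3/5,1,2, 2, 3, 4, 5, 6 , 6.61 , 7]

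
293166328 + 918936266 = 1212102594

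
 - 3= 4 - 7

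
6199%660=259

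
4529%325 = 304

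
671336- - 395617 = 1066953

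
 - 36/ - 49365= 4/5485=   0.00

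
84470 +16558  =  101028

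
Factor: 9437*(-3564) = - 2^2 * 3^4*11^1 *9437^1=- 33633468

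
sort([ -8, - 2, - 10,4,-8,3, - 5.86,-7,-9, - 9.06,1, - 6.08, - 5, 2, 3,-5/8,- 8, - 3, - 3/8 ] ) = [-10,-9.06 , - 9, -8,  -  8,- 8,  -  7, - 6.08,-5.86, -5,-3,-2,-5/8, -3/8,1, 2, 3,3, 4]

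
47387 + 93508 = 140895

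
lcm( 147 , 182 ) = 3822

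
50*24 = 1200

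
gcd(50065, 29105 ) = 5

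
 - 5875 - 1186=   -  7061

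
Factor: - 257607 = - 3^3*7^1*29^1*47^1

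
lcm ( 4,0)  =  0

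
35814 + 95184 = 130998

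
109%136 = 109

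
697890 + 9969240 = 10667130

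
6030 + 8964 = 14994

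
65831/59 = 65831/59 = 1115.78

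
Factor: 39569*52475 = 2076383275 = 5^2*2099^1* 39569^1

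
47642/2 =23821 = 23821.00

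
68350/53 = 1289 + 33/53=1289.62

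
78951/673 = 78951/673 = 117.31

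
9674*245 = 2370130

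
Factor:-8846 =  - 2^1*4423^1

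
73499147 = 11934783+61564364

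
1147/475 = 2 + 197/475=2.41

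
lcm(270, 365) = 19710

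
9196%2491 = 1723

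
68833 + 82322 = 151155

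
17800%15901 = 1899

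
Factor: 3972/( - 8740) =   -  3^1 * 5^( - 1 )*19^( - 1) * 23^( - 1) * 331^1 = - 993/2185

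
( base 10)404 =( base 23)hd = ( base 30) DE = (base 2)110010100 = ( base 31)D1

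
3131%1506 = 119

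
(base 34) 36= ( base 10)108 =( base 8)154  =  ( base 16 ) 6c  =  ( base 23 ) 4g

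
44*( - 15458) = - 680152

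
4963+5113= 10076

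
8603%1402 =191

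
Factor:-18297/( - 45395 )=3^2*5^(-1)*7^( -1)*19^1*107^1*1297^(-1 )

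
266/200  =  133/100 =1.33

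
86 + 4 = 90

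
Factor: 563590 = 2^1*5^1 * 56359^1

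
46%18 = 10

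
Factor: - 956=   -2^2*239^1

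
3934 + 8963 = 12897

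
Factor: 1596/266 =2^1*3^1 =6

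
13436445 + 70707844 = 84144289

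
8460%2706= 342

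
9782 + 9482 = 19264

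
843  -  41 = 802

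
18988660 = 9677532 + 9311128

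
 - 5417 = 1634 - 7051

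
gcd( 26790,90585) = 15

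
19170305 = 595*32219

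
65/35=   13/7 = 1.86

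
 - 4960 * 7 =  - 34720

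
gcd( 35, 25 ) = 5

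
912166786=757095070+155071716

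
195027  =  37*5271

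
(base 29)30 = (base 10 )87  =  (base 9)106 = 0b1010111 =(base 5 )322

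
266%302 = 266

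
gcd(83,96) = 1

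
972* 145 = 140940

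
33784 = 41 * 824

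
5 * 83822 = 419110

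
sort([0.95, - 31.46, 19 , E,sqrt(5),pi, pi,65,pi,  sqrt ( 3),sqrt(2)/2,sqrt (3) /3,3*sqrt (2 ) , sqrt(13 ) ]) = [ - 31.46,  sqrt(3 )/3,sqrt(2)/2 , 0.95, sqrt( 3),sqrt( 5), E, pi,  pi,pi, sqrt(13),  3*sqrt(2 ) , 19  ,  65]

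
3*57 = 171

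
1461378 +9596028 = 11057406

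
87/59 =87/59 =1.47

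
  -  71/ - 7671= 71/7671 = 0.01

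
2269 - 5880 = -3611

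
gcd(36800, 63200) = 800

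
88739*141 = 12512199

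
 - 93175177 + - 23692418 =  - 116867595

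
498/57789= 166/19263  =  0.01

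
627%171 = 114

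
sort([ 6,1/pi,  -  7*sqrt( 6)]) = [ - 7*sqrt(6), 1/pi,  6 ] 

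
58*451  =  26158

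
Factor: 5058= 2^1*3^2*281^1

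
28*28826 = 807128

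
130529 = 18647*7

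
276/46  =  6 = 6.00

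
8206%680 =46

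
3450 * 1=3450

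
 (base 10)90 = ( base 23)3L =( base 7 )156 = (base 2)1011010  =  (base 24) 3I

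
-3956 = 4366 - 8322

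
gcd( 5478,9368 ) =2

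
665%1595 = 665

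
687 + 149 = 836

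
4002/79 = 50 + 52/79= 50.66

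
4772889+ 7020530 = 11793419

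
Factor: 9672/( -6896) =  -  2^(  -  1 ) * 3^1 * 13^1*31^1 * 431^ (-1) = - 1209/862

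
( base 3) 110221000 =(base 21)107f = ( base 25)f1n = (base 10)9423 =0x24cf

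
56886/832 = 28443/416 = 68.37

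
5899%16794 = 5899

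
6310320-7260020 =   -  949700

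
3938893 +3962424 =7901317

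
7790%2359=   713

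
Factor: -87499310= - 2^1*5^1*839^1 * 10429^1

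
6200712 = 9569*648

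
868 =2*434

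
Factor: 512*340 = 174080 = 2^11* 5^1*17^1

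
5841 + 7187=13028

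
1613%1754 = 1613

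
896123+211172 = 1107295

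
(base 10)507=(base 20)157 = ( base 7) 1323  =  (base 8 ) 773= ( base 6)2203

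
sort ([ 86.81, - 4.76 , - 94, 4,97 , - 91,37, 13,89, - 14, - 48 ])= [ - 94, - 91,-48, - 14, - 4.76, 4, 13,37, 86.81, 89, 97]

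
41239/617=66 + 517/617 = 66.84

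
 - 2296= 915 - 3211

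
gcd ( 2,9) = 1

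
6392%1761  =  1109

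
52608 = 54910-2302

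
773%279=215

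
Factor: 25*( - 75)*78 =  - 146250 = - 2^1*3^2 * 5^4*13^1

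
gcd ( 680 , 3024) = 8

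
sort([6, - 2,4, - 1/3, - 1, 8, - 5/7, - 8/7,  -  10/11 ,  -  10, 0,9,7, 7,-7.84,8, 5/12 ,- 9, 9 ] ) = [ - 10 ,  -  9, -7.84, - 2 , - 8/7, - 1, - 10/11,-5/7, -1/3, 0, 5/12,4,6, 7,7 , 8,8, 9, 9]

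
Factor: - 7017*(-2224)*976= 15231268608 = 2^8*3^1 * 61^1*139^1*  2339^1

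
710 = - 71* ( - 10)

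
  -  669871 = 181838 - 851709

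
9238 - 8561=677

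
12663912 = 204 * 62078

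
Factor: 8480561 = 2719^1*3119^1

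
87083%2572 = 2207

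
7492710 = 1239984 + 6252726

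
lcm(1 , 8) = 8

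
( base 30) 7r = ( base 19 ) c9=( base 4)3231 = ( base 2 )11101101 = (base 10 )237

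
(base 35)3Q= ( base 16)83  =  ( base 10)131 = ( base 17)7C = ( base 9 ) 155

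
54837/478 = 114 + 345/478 = 114.72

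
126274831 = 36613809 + 89661022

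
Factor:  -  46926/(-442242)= 3^1*11^1*311^( - 1) = 33/311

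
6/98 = 3/49 = 0.06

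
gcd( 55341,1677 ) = 1677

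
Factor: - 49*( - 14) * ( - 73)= - 2^1 * 7^3*73^1 = - 50078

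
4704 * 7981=37542624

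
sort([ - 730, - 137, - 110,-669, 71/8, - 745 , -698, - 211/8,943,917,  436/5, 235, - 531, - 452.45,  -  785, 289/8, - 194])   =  [ - 785,  -  745, - 730 , - 698, - 669, - 531, - 452.45, - 194, - 137,-110,-211/8, 71/8 , 289/8, 436/5,  235,917,943]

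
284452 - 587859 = -303407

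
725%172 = 37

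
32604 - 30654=1950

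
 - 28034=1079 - 29113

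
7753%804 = 517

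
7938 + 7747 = 15685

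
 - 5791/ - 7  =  5791/7 = 827.29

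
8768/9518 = 4384/4759 = 0.92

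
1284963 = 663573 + 621390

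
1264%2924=1264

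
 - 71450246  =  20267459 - 91717705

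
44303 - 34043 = 10260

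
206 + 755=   961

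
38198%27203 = 10995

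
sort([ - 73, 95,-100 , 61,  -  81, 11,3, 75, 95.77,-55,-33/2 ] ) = [ - 100,- 81, - 73, - 55, - 33/2,3,11,61,75,95,95.77]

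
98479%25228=22795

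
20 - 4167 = - 4147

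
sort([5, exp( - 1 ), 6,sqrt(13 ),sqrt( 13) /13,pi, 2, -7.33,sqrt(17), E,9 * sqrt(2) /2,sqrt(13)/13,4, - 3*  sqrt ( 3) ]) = [ - 7.33 , - 3*sqrt( 3), sqrt( 13)/13, sqrt(13 ) /13, exp ( - 1 ), 2,E,pi, sqrt (13),4,sqrt ( 17), 5, 6, 9 * sqrt( 2)/2 ] 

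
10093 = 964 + 9129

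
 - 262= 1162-1424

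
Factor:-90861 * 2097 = -190535517=- 3^3 *31^1*233^1*977^1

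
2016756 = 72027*28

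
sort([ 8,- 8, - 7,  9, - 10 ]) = [ - 10 , - 8,-7, 8, 9]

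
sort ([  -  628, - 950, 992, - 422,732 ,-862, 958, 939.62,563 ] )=[-950, - 862, - 628, - 422, 563, 732,939.62,  958,992]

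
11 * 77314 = 850454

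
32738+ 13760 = 46498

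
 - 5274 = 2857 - 8131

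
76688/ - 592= -130 + 17/37 = - 129.54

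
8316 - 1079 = 7237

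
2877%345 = 117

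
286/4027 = 286/4027 = 0.07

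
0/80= 0 = 0.00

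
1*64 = 64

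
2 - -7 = 9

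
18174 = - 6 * ( - 3029)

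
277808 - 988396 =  - 710588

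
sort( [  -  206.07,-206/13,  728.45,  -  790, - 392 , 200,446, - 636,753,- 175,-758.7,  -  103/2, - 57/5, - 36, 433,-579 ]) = [-790, - 758.7, - 636, - 579, - 392 ,-206.07,-175,-103/2, - 36, - 206/13,- 57/5,200,433, 446,728.45 , 753 ]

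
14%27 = 14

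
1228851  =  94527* 13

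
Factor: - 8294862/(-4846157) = 2^1*3^1* 1382477^1*4846157^( - 1 )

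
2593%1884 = 709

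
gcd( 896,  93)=1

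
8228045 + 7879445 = 16107490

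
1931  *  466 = 899846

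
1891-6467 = -4576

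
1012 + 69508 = 70520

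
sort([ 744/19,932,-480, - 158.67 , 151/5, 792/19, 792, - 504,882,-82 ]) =[ - 504,-480, - 158.67, - 82, 151/5,744/19,792/19, 792,  882, 932] 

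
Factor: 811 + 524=3^1*5^1*89^1 = 1335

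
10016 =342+9674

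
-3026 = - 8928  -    -  5902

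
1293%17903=1293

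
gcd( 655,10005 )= 5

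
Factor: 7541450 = 2^1*5^2*7^1*29^1*743^1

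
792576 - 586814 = 205762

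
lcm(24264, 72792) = 72792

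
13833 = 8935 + 4898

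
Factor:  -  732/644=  - 183/161 = - 3^1*7^( - 1 ) * 23^( - 1 ) * 61^1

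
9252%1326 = 1296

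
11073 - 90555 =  - 79482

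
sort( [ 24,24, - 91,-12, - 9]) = [-91,  -  12,-9,  24,24] 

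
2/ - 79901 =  - 1 + 79899/79901 = - 0.00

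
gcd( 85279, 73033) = 1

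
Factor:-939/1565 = - 3^1*5^(  -  1) =- 3/5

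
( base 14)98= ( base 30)4e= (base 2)10000110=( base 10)134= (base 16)86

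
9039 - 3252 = 5787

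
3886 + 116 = 4002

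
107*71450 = 7645150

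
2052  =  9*228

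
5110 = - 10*(  -  511)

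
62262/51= 20754/17=1220.82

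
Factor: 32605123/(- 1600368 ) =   -  2^( - 4)*3^(-1 )*7^( - 1)*11^(-1)* 53^1*101^1*433^(  -  1) *6091^1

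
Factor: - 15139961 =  - 1447^1*10463^1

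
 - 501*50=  - 25050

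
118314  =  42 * 2817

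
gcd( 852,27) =3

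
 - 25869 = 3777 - 29646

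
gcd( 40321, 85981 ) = 1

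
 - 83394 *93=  - 7755642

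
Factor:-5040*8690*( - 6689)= 292962146400 =2^5*3^2*5^2*7^1*11^1*79^1*6689^1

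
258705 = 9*28745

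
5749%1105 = 224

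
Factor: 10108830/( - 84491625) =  - 2^1*5^( - 2)*233^( - 1)*967^( - 1 )*336961^1 =- 673922/5632775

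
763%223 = 94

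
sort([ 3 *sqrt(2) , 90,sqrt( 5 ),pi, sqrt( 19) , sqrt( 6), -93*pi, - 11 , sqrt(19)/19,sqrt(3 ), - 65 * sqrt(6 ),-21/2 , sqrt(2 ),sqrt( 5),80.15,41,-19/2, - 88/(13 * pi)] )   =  [ - 93*pi,  -  65 * sqrt ( 6), - 11, - 21/2, - 19/2, - 88/ ( 13 * pi ),sqrt( 19 )/19, sqrt( 2 ), sqrt (3 ), sqrt(5),sqrt(5 ),sqrt(6 ),pi, 3*sqrt( 2) , sqrt( 19 ),41,80.15,90 ]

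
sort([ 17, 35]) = [17, 35 ]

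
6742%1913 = 1003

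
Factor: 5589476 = 2^2*347^1*4027^1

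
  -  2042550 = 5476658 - 7519208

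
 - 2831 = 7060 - 9891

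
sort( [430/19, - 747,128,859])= [ - 747 , 430/19, 128,859]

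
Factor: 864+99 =963= 3^2*107^1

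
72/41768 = 9/5221 = 0.00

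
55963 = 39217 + 16746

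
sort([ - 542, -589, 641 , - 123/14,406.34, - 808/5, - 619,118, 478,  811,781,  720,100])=[ - 619, - 589, - 542 ,- 808/5, - 123/14, 100,118,406.34, 478,  641,  720,  781,811]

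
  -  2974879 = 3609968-6584847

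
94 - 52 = 42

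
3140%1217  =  706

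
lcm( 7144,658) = 50008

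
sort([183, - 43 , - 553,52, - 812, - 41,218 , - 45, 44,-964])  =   [ - 964, - 812, - 553, - 45, - 43, - 41,  44,52,183, 218 ]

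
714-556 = 158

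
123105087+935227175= 1058332262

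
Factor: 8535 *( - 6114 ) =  - 2^1*3^2 *5^1*569^1*1019^1= - 52182990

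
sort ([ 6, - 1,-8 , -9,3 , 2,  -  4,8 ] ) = [-9,-8, - 4, - 1,2, 3, 6, 8 ]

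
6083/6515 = 6083/6515 = 0.93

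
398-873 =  - 475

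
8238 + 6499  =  14737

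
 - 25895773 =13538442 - 39434215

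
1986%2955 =1986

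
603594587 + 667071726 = 1270666313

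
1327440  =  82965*16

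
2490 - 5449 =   -  2959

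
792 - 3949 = -3157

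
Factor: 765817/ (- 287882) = -2^( - 1 ) * 7^ ( - 1) * 13^1 * 20563^(  -  1)*58909^1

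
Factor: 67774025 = 5^2*11^1*41^1*6011^1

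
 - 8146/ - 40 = 4073/20 = 203.65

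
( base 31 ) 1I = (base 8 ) 61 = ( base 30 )1J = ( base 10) 49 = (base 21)27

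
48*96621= 4637808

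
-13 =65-78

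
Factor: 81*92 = 2^2*3^4*23^1 = 7452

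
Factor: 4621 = 4621^1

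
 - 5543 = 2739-8282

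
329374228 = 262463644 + 66910584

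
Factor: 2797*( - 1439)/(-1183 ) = 7^(-1)*13^( - 2)*1439^1*2797^1 = 4024883/1183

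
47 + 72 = 119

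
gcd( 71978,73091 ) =1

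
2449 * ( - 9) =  - 22041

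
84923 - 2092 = 82831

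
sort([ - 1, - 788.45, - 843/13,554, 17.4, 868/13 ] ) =[ - 788.45, - 843/13, - 1, 17.4, 868/13,554]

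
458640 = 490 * 936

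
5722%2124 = 1474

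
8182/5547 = 8182/5547  =  1.48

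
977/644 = 1 + 333/644 = 1.52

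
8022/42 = 191  =  191.00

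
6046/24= 251 + 11/12 = 251.92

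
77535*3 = 232605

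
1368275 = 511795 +856480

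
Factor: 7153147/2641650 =2^( - 1 )*3^( - 1 )*5^( -2)*11^( - 1)*41^1*1601^( - 1)*174467^1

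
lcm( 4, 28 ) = 28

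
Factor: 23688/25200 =47/50 = 2^( - 1 )*5^( - 2 )*47^1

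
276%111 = 54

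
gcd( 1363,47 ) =47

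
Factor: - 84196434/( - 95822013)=4009354/4562953 = 2^1 * 17^( - 1 )*31^1*139^( - 1)*1931^( -1 )*64667^1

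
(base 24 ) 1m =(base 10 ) 46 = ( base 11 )42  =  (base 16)2e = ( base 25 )1l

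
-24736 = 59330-84066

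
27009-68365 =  - 41356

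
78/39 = 2=2.00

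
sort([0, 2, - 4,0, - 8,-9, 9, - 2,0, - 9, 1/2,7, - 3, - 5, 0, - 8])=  [- 9, - 9, - 8, - 8,-5,- 4, - 3, - 2,0,0, 0, 0,1/2,  2,7, 9]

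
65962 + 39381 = 105343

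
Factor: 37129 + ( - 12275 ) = 2^1*17^2 * 43^1 = 24854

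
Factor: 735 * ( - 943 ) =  - 693105  =  - 3^1*5^1*7^2*23^1 * 41^1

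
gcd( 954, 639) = 9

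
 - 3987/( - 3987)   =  1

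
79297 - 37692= 41605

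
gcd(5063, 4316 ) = 83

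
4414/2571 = 4414/2571 =1.72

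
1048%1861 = 1048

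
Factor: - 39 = - 3^1*13^1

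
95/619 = 95/619 =0.15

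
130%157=130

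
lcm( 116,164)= 4756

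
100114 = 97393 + 2721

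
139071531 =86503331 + 52568200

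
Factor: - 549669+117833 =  - 2^2*47^1*2297^1 = - 431836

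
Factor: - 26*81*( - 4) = 2^3*3^4 * 13^1 = 8424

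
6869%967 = 100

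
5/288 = 5/288 = 0.02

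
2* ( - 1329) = -2658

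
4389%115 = 19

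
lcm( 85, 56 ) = 4760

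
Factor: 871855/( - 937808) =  - 2^( - 4)*5^1 * 127^1*1373^1*58613^( - 1)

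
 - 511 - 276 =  - 787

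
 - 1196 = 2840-4036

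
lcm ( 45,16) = 720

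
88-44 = 44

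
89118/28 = 3182+11/14=3182.79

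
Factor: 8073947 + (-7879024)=421^1*463^1 = 194923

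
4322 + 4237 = 8559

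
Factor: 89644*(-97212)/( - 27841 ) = 2^4* 3^1*11^ (  -  1)* 73^1 *307^1*2531^( - 1 ) * 8101^1 = 8714472528/27841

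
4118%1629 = 860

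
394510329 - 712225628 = - 317715299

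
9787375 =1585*6175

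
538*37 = 19906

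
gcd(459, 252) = 9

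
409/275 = 1 + 134/275 = 1.49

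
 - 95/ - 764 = 95/764=0.12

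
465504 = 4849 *96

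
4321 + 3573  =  7894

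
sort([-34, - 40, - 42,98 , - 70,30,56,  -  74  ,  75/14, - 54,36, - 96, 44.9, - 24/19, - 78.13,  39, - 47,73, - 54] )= [-96, - 78.13, - 74, - 70, - 54,-54, - 47 , - 42, - 40, - 34, - 24/19, 75/14,30, 36,39,44.9,56,73,98]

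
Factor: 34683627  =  3^1*11^1*1051019^1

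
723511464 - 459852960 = 263658504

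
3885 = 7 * 555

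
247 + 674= 921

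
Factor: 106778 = 2^1*7^1*29^1*263^1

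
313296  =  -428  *( - 732) 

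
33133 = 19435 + 13698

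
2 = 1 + 1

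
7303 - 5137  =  2166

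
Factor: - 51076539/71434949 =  -3^2*37^1 * 163^1 * 239^( - 1 )*257^( - 1)*941^1*1163^ ( - 1) 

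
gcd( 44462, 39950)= 94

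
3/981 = 1/327  =  0.00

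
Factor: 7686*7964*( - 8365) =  - 512032557960 = - 2^3*3^2*5^1*7^2*11^1 * 61^1 * 181^1 * 239^1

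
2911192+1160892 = 4072084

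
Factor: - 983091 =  - 3^1*67^2*73^1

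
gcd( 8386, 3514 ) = 14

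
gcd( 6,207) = 3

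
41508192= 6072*6836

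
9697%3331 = 3035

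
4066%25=16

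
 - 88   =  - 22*4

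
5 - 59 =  - 54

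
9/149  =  9/149 = 0.06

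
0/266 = 0 = 0.00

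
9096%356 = 196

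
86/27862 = 43/13931 = 0.00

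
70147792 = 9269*7568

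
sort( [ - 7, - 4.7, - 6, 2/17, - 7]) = [ - 7, - 7,-6, - 4.7,2/17]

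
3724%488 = 308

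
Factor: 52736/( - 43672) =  -64/53 = - 2^6*  53^(-1)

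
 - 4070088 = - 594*6852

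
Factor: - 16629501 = -3^1*7^1*349^1*2269^1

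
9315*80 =745200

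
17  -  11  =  6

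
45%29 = 16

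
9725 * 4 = 38900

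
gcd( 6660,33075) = 45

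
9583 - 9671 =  - 88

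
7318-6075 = 1243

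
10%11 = 10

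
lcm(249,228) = 18924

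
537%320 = 217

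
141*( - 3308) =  - 466428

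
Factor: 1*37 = 37^1  =  37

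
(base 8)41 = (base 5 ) 113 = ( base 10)33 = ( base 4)201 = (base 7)45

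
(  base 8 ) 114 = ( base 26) 2o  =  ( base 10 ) 76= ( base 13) 5B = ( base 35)26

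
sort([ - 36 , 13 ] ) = [ - 36,13 ] 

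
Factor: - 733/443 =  - 443^( - 1)*733^1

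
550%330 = 220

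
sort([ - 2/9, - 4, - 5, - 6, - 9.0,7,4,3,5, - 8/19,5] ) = [ - 9.0, - 6, - 5, - 4,-8/19,-2/9,3,4, 5,5,7 ] 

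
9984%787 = 540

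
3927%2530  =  1397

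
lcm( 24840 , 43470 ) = 173880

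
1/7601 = 1/7601= 0.00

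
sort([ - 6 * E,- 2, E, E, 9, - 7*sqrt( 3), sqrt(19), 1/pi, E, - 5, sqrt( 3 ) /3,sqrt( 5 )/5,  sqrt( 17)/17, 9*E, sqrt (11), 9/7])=[ - 6 * E,- 7*sqrt( 3), - 5 ,-2, sqrt(17)/17,1/pi,sqrt ( 5)/5, sqrt( 3) /3, 9/7 , E,E, E, sqrt( 11), sqrt( 19), 9,9*  E]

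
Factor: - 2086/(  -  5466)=1043/2733 = 3^ (  -  1 ) * 7^1 * 149^1*911^( - 1 )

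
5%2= 1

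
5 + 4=9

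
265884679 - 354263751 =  - 88379072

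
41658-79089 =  - 37431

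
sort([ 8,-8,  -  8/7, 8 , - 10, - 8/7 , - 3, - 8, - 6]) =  [ - 10,- 8, - 8, - 6, - 3,-8/7, - 8/7,8, 8] 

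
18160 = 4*4540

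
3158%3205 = 3158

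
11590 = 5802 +5788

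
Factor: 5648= 2^4 * 353^1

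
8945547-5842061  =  3103486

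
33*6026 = 198858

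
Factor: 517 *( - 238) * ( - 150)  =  18456900 =2^2 * 3^1*5^2 *7^1* 11^1*17^1 * 47^1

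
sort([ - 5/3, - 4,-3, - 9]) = [ - 9,  -  4, - 3, - 5/3] 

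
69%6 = 3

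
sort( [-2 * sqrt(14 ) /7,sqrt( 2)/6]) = [ - 2 *sqrt(14)/7,sqrt(2)/6]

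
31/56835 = 31/56835 = 0.00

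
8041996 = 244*32959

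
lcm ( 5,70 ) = 70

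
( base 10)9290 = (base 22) j46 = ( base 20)134A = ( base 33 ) 8hh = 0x244A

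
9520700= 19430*490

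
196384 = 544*361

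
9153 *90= 823770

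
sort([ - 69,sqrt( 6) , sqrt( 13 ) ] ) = [ - 69, sqrt(6), sqrt(13)]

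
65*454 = 29510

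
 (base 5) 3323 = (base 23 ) K3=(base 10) 463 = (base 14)251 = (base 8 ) 717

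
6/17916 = 1/2986=0.00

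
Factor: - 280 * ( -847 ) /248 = 5^1*7^2 * 11^2*31^( - 1) = 29645/31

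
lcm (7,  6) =42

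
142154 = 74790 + 67364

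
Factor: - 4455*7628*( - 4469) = 2^2  *3^4*5^1*11^1*41^1*109^1*1907^1 = 151868865060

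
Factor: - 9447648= - 2^5*3^1*7^1*17^1 *827^1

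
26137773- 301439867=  - 275302094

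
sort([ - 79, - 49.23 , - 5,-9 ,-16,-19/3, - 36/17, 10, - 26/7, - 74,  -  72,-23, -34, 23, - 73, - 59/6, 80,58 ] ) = [ - 79, - 74, - 73, - 72, - 49.23,- 34,  -  23,-16 , -59/6, - 9, - 19/3,-5, - 26/7, - 36/17, 10, 23,58, 80 ] 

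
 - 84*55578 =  - 4668552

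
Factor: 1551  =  3^1 * 11^1*47^1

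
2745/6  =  457+ 1/2 = 457.50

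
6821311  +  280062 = 7101373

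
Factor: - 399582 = - 2^1* 3^2 *79^1 * 281^1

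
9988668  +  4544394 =14533062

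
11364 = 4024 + 7340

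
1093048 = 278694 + 814354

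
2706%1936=770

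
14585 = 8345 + 6240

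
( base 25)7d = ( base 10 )188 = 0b10111100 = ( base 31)62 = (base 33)5N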